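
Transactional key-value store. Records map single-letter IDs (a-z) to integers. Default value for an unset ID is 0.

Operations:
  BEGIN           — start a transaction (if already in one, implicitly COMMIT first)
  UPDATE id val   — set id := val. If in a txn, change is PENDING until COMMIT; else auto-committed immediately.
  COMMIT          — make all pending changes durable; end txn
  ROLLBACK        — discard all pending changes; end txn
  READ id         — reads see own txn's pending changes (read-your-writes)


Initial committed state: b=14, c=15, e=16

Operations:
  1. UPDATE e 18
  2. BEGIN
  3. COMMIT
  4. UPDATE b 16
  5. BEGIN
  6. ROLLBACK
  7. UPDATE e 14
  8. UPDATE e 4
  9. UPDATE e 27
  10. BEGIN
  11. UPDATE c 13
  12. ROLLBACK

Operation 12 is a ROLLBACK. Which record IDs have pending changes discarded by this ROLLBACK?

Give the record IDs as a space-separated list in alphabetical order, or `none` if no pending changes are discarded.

Answer: c

Derivation:
Initial committed: {b=14, c=15, e=16}
Op 1: UPDATE e=18 (auto-commit; committed e=18)
Op 2: BEGIN: in_txn=True, pending={}
Op 3: COMMIT: merged [] into committed; committed now {b=14, c=15, e=18}
Op 4: UPDATE b=16 (auto-commit; committed b=16)
Op 5: BEGIN: in_txn=True, pending={}
Op 6: ROLLBACK: discarded pending []; in_txn=False
Op 7: UPDATE e=14 (auto-commit; committed e=14)
Op 8: UPDATE e=4 (auto-commit; committed e=4)
Op 9: UPDATE e=27 (auto-commit; committed e=27)
Op 10: BEGIN: in_txn=True, pending={}
Op 11: UPDATE c=13 (pending; pending now {c=13})
Op 12: ROLLBACK: discarded pending ['c']; in_txn=False
ROLLBACK at op 12 discards: ['c']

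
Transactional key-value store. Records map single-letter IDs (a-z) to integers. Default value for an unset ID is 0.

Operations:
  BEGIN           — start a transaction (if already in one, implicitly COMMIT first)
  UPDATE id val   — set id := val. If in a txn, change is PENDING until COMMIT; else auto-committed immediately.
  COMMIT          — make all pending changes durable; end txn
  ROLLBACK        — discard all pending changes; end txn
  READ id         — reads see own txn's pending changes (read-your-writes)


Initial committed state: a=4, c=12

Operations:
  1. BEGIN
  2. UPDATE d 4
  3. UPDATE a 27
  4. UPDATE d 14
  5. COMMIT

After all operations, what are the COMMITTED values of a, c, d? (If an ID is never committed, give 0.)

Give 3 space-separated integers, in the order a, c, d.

Initial committed: {a=4, c=12}
Op 1: BEGIN: in_txn=True, pending={}
Op 2: UPDATE d=4 (pending; pending now {d=4})
Op 3: UPDATE a=27 (pending; pending now {a=27, d=4})
Op 4: UPDATE d=14 (pending; pending now {a=27, d=14})
Op 5: COMMIT: merged ['a', 'd'] into committed; committed now {a=27, c=12, d=14}
Final committed: {a=27, c=12, d=14}

Answer: 27 12 14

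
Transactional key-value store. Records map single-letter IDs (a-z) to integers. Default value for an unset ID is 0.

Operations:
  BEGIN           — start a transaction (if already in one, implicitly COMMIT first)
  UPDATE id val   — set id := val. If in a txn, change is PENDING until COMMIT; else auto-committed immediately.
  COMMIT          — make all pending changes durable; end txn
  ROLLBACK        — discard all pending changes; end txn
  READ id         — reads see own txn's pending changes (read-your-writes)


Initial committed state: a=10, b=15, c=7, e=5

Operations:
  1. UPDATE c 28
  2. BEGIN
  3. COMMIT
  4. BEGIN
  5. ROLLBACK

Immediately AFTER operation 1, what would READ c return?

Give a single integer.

Initial committed: {a=10, b=15, c=7, e=5}
Op 1: UPDATE c=28 (auto-commit; committed c=28)
After op 1: visible(c) = 28 (pending={}, committed={a=10, b=15, c=28, e=5})

Answer: 28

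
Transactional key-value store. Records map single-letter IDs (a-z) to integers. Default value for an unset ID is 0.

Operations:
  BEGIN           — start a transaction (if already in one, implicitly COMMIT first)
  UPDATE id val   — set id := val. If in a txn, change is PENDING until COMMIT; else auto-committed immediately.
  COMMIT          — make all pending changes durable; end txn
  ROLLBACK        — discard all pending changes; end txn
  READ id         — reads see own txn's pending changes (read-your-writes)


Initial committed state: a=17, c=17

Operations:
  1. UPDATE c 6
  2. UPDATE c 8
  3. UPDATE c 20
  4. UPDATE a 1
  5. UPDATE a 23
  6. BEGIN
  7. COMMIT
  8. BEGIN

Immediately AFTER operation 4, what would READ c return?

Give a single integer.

Initial committed: {a=17, c=17}
Op 1: UPDATE c=6 (auto-commit; committed c=6)
Op 2: UPDATE c=8 (auto-commit; committed c=8)
Op 3: UPDATE c=20 (auto-commit; committed c=20)
Op 4: UPDATE a=1 (auto-commit; committed a=1)
After op 4: visible(c) = 20 (pending={}, committed={a=1, c=20})

Answer: 20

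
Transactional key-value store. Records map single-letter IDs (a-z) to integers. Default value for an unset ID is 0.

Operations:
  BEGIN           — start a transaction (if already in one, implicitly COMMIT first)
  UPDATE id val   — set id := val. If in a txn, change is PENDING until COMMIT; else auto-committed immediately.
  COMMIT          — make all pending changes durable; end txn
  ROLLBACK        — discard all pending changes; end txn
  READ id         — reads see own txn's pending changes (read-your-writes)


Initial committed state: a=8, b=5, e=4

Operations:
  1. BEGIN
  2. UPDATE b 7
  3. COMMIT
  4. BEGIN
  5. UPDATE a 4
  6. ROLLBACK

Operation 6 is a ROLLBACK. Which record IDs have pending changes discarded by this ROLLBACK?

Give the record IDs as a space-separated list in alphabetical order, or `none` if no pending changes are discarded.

Answer: a

Derivation:
Initial committed: {a=8, b=5, e=4}
Op 1: BEGIN: in_txn=True, pending={}
Op 2: UPDATE b=7 (pending; pending now {b=7})
Op 3: COMMIT: merged ['b'] into committed; committed now {a=8, b=7, e=4}
Op 4: BEGIN: in_txn=True, pending={}
Op 5: UPDATE a=4 (pending; pending now {a=4})
Op 6: ROLLBACK: discarded pending ['a']; in_txn=False
ROLLBACK at op 6 discards: ['a']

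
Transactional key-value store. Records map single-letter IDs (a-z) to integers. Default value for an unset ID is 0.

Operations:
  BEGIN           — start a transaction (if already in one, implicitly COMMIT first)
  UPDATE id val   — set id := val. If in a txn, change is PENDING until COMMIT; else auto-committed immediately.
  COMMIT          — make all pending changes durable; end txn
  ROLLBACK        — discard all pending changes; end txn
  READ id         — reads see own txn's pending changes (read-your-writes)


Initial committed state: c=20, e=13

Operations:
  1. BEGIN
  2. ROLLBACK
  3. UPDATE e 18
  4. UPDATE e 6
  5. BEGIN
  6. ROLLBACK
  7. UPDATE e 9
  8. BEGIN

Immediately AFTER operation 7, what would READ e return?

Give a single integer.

Answer: 9

Derivation:
Initial committed: {c=20, e=13}
Op 1: BEGIN: in_txn=True, pending={}
Op 2: ROLLBACK: discarded pending []; in_txn=False
Op 3: UPDATE e=18 (auto-commit; committed e=18)
Op 4: UPDATE e=6 (auto-commit; committed e=6)
Op 5: BEGIN: in_txn=True, pending={}
Op 6: ROLLBACK: discarded pending []; in_txn=False
Op 7: UPDATE e=9 (auto-commit; committed e=9)
After op 7: visible(e) = 9 (pending={}, committed={c=20, e=9})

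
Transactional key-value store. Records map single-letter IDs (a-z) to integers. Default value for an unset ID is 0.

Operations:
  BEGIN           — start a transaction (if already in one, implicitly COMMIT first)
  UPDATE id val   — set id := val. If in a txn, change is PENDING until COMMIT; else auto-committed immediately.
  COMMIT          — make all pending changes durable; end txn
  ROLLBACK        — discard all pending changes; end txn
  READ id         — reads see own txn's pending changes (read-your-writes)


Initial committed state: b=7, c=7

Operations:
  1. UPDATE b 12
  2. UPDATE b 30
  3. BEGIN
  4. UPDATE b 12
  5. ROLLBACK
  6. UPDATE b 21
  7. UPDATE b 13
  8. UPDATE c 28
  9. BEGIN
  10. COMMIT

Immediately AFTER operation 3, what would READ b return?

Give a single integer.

Answer: 30

Derivation:
Initial committed: {b=7, c=7}
Op 1: UPDATE b=12 (auto-commit; committed b=12)
Op 2: UPDATE b=30 (auto-commit; committed b=30)
Op 3: BEGIN: in_txn=True, pending={}
After op 3: visible(b) = 30 (pending={}, committed={b=30, c=7})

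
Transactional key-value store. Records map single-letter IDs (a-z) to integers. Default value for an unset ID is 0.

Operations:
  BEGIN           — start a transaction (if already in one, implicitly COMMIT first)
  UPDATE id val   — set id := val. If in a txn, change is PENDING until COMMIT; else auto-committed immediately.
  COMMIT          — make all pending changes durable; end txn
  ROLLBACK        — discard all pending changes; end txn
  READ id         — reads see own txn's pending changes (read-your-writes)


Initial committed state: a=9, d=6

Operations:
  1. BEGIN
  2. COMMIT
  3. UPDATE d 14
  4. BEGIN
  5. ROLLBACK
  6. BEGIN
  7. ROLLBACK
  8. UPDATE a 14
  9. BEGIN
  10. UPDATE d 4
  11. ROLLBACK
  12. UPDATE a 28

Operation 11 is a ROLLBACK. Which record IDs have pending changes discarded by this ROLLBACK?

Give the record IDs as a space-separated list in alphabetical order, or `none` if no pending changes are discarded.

Initial committed: {a=9, d=6}
Op 1: BEGIN: in_txn=True, pending={}
Op 2: COMMIT: merged [] into committed; committed now {a=9, d=6}
Op 3: UPDATE d=14 (auto-commit; committed d=14)
Op 4: BEGIN: in_txn=True, pending={}
Op 5: ROLLBACK: discarded pending []; in_txn=False
Op 6: BEGIN: in_txn=True, pending={}
Op 7: ROLLBACK: discarded pending []; in_txn=False
Op 8: UPDATE a=14 (auto-commit; committed a=14)
Op 9: BEGIN: in_txn=True, pending={}
Op 10: UPDATE d=4 (pending; pending now {d=4})
Op 11: ROLLBACK: discarded pending ['d']; in_txn=False
Op 12: UPDATE a=28 (auto-commit; committed a=28)
ROLLBACK at op 11 discards: ['d']

Answer: d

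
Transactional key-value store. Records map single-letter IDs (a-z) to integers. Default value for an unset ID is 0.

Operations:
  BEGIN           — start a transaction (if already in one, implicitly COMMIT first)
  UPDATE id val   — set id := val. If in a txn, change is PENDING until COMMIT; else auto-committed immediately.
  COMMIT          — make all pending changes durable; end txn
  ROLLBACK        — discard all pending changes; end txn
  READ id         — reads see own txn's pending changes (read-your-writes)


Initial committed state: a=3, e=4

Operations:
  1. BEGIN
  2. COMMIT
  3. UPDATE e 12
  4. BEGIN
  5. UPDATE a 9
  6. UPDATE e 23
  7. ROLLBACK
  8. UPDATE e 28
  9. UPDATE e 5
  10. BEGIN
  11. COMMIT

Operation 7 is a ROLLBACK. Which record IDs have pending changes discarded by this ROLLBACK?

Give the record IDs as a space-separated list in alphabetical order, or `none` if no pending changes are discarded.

Initial committed: {a=3, e=4}
Op 1: BEGIN: in_txn=True, pending={}
Op 2: COMMIT: merged [] into committed; committed now {a=3, e=4}
Op 3: UPDATE e=12 (auto-commit; committed e=12)
Op 4: BEGIN: in_txn=True, pending={}
Op 5: UPDATE a=9 (pending; pending now {a=9})
Op 6: UPDATE e=23 (pending; pending now {a=9, e=23})
Op 7: ROLLBACK: discarded pending ['a', 'e']; in_txn=False
Op 8: UPDATE e=28 (auto-commit; committed e=28)
Op 9: UPDATE e=5 (auto-commit; committed e=5)
Op 10: BEGIN: in_txn=True, pending={}
Op 11: COMMIT: merged [] into committed; committed now {a=3, e=5}
ROLLBACK at op 7 discards: ['a', 'e']

Answer: a e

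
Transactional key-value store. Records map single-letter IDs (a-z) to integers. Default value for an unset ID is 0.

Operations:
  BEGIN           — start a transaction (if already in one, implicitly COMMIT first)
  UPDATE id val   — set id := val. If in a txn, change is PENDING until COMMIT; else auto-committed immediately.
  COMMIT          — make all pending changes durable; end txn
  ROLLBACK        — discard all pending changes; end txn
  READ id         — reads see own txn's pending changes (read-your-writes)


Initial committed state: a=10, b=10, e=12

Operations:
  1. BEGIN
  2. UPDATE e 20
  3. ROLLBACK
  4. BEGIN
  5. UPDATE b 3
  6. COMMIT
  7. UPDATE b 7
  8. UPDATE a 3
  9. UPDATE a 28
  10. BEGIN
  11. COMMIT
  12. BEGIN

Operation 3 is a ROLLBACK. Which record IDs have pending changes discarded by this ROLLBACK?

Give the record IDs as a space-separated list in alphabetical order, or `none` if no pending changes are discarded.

Initial committed: {a=10, b=10, e=12}
Op 1: BEGIN: in_txn=True, pending={}
Op 2: UPDATE e=20 (pending; pending now {e=20})
Op 3: ROLLBACK: discarded pending ['e']; in_txn=False
Op 4: BEGIN: in_txn=True, pending={}
Op 5: UPDATE b=3 (pending; pending now {b=3})
Op 6: COMMIT: merged ['b'] into committed; committed now {a=10, b=3, e=12}
Op 7: UPDATE b=7 (auto-commit; committed b=7)
Op 8: UPDATE a=3 (auto-commit; committed a=3)
Op 9: UPDATE a=28 (auto-commit; committed a=28)
Op 10: BEGIN: in_txn=True, pending={}
Op 11: COMMIT: merged [] into committed; committed now {a=28, b=7, e=12}
Op 12: BEGIN: in_txn=True, pending={}
ROLLBACK at op 3 discards: ['e']

Answer: e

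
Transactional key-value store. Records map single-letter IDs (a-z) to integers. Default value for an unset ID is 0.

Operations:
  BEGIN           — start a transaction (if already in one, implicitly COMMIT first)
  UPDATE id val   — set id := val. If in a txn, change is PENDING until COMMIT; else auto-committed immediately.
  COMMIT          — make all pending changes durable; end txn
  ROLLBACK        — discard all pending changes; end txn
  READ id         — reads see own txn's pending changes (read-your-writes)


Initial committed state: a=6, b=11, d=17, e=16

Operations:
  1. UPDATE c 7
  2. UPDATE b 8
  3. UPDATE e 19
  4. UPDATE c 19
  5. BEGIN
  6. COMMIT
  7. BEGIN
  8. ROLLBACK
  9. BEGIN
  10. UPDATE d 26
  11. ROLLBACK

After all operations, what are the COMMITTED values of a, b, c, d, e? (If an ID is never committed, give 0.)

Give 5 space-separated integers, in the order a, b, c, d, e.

Answer: 6 8 19 17 19

Derivation:
Initial committed: {a=6, b=11, d=17, e=16}
Op 1: UPDATE c=7 (auto-commit; committed c=7)
Op 2: UPDATE b=8 (auto-commit; committed b=8)
Op 3: UPDATE e=19 (auto-commit; committed e=19)
Op 4: UPDATE c=19 (auto-commit; committed c=19)
Op 5: BEGIN: in_txn=True, pending={}
Op 6: COMMIT: merged [] into committed; committed now {a=6, b=8, c=19, d=17, e=19}
Op 7: BEGIN: in_txn=True, pending={}
Op 8: ROLLBACK: discarded pending []; in_txn=False
Op 9: BEGIN: in_txn=True, pending={}
Op 10: UPDATE d=26 (pending; pending now {d=26})
Op 11: ROLLBACK: discarded pending ['d']; in_txn=False
Final committed: {a=6, b=8, c=19, d=17, e=19}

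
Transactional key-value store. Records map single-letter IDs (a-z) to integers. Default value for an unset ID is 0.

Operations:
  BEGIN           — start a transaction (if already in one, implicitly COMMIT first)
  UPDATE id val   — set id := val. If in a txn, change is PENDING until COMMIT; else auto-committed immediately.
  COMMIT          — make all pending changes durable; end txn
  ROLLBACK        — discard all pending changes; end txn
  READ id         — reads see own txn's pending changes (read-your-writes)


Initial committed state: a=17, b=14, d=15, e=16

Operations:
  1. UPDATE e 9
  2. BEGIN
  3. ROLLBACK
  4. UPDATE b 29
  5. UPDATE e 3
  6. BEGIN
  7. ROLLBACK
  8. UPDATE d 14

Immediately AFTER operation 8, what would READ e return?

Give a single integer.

Initial committed: {a=17, b=14, d=15, e=16}
Op 1: UPDATE e=9 (auto-commit; committed e=9)
Op 2: BEGIN: in_txn=True, pending={}
Op 3: ROLLBACK: discarded pending []; in_txn=False
Op 4: UPDATE b=29 (auto-commit; committed b=29)
Op 5: UPDATE e=3 (auto-commit; committed e=3)
Op 6: BEGIN: in_txn=True, pending={}
Op 7: ROLLBACK: discarded pending []; in_txn=False
Op 8: UPDATE d=14 (auto-commit; committed d=14)
After op 8: visible(e) = 3 (pending={}, committed={a=17, b=29, d=14, e=3})

Answer: 3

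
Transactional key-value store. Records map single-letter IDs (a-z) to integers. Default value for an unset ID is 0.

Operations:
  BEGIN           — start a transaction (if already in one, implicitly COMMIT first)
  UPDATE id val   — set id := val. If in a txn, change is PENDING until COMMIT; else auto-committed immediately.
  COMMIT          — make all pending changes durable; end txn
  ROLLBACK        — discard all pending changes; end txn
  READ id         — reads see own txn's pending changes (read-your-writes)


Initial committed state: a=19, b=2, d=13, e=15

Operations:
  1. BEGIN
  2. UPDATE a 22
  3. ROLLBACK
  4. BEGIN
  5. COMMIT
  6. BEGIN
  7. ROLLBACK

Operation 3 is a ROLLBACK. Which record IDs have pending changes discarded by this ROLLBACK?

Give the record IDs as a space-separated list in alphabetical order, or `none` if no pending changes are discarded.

Initial committed: {a=19, b=2, d=13, e=15}
Op 1: BEGIN: in_txn=True, pending={}
Op 2: UPDATE a=22 (pending; pending now {a=22})
Op 3: ROLLBACK: discarded pending ['a']; in_txn=False
Op 4: BEGIN: in_txn=True, pending={}
Op 5: COMMIT: merged [] into committed; committed now {a=19, b=2, d=13, e=15}
Op 6: BEGIN: in_txn=True, pending={}
Op 7: ROLLBACK: discarded pending []; in_txn=False
ROLLBACK at op 3 discards: ['a']

Answer: a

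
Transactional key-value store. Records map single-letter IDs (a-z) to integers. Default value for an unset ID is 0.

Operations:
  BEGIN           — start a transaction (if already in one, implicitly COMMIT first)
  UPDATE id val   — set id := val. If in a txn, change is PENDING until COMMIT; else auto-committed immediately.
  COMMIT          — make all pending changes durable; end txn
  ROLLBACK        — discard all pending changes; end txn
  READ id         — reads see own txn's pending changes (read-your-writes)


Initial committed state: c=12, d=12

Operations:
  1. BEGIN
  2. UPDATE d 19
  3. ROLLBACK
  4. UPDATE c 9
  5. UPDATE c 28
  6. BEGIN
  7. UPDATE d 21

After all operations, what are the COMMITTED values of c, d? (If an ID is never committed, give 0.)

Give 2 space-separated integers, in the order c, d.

Answer: 28 12

Derivation:
Initial committed: {c=12, d=12}
Op 1: BEGIN: in_txn=True, pending={}
Op 2: UPDATE d=19 (pending; pending now {d=19})
Op 3: ROLLBACK: discarded pending ['d']; in_txn=False
Op 4: UPDATE c=9 (auto-commit; committed c=9)
Op 5: UPDATE c=28 (auto-commit; committed c=28)
Op 6: BEGIN: in_txn=True, pending={}
Op 7: UPDATE d=21 (pending; pending now {d=21})
Final committed: {c=28, d=12}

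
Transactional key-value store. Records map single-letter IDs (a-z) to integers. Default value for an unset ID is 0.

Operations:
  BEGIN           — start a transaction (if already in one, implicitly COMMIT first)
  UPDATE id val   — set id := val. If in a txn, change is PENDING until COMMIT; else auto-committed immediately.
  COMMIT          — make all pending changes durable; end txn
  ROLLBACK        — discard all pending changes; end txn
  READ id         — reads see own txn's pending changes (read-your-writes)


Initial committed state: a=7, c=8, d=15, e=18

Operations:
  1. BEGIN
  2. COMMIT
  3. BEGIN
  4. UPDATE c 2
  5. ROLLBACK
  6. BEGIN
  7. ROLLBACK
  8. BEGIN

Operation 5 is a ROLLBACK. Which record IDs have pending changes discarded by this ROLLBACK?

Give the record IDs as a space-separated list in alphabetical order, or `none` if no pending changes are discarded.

Answer: c

Derivation:
Initial committed: {a=7, c=8, d=15, e=18}
Op 1: BEGIN: in_txn=True, pending={}
Op 2: COMMIT: merged [] into committed; committed now {a=7, c=8, d=15, e=18}
Op 3: BEGIN: in_txn=True, pending={}
Op 4: UPDATE c=2 (pending; pending now {c=2})
Op 5: ROLLBACK: discarded pending ['c']; in_txn=False
Op 6: BEGIN: in_txn=True, pending={}
Op 7: ROLLBACK: discarded pending []; in_txn=False
Op 8: BEGIN: in_txn=True, pending={}
ROLLBACK at op 5 discards: ['c']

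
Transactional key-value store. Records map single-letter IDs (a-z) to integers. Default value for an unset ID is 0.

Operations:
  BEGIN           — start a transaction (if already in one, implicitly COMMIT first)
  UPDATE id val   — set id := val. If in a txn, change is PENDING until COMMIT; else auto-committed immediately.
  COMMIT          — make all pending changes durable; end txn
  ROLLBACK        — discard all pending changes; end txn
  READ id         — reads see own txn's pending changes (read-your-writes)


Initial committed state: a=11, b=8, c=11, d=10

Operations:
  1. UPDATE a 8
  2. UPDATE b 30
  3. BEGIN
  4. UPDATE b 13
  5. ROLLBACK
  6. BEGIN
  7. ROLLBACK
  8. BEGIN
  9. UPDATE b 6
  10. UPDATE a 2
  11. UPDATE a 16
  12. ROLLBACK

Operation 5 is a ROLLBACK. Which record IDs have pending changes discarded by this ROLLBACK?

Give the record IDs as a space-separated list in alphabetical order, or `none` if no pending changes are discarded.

Answer: b

Derivation:
Initial committed: {a=11, b=8, c=11, d=10}
Op 1: UPDATE a=8 (auto-commit; committed a=8)
Op 2: UPDATE b=30 (auto-commit; committed b=30)
Op 3: BEGIN: in_txn=True, pending={}
Op 4: UPDATE b=13 (pending; pending now {b=13})
Op 5: ROLLBACK: discarded pending ['b']; in_txn=False
Op 6: BEGIN: in_txn=True, pending={}
Op 7: ROLLBACK: discarded pending []; in_txn=False
Op 8: BEGIN: in_txn=True, pending={}
Op 9: UPDATE b=6 (pending; pending now {b=6})
Op 10: UPDATE a=2 (pending; pending now {a=2, b=6})
Op 11: UPDATE a=16 (pending; pending now {a=16, b=6})
Op 12: ROLLBACK: discarded pending ['a', 'b']; in_txn=False
ROLLBACK at op 5 discards: ['b']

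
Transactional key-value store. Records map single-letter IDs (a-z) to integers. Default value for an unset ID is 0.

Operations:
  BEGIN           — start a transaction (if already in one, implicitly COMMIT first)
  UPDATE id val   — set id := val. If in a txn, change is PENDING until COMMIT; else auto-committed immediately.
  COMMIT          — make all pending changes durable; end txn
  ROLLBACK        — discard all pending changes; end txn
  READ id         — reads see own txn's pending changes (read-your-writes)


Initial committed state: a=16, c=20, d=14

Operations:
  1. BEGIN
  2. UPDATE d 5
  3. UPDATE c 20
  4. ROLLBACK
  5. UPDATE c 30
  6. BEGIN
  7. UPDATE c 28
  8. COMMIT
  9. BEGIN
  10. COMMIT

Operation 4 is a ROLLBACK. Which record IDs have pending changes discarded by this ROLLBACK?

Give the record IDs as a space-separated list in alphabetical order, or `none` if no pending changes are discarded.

Answer: c d

Derivation:
Initial committed: {a=16, c=20, d=14}
Op 1: BEGIN: in_txn=True, pending={}
Op 2: UPDATE d=5 (pending; pending now {d=5})
Op 3: UPDATE c=20 (pending; pending now {c=20, d=5})
Op 4: ROLLBACK: discarded pending ['c', 'd']; in_txn=False
Op 5: UPDATE c=30 (auto-commit; committed c=30)
Op 6: BEGIN: in_txn=True, pending={}
Op 7: UPDATE c=28 (pending; pending now {c=28})
Op 8: COMMIT: merged ['c'] into committed; committed now {a=16, c=28, d=14}
Op 9: BEGIN: in_txn=True, pending={}
Op 10: COMMIT: merged [] into committed; committed now {a=16, c=28, d=14}
ROLLBACK at op 4 discards: ['c', 'd']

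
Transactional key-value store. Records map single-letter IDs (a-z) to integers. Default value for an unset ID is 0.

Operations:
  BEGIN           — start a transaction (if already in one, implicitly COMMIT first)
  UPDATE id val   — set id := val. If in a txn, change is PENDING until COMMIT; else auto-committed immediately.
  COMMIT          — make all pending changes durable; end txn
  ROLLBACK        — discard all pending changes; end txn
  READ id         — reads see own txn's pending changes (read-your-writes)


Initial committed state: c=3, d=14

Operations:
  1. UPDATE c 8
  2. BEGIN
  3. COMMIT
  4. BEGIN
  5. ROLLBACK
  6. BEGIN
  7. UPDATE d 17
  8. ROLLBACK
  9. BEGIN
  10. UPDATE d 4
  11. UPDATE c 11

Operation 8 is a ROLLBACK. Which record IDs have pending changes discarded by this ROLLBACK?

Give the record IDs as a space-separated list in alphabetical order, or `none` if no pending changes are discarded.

Answer: d

Derivation:
Initial committed: {c=3, d=14}
Op 1: UPDATE c=8 (auto-commit; committed c=8)
Op 2: BEGIN: in_txn=True, pending={}
Op 3: COMMIT: merged [] into committed; committed now {c=8, d=14}
Op 4: BEGIN: in_txn=True, pending={}
Op 5: ROLLBACK: discarded pending []; in_txn=False
Op 6: BEGIN: in_txn=True, pending={}
Op 7: UPDATE d=17 (pending; pending now {d=17})
Op 8: ROLLBACK: discarded pending ['d']; in_txn=False
Op 9: BEGIN: in_txn=True, pending={}
Op 10: UPDATE d=4 (pending; pending now {d=4})
Op 11: UPDATE c=11 (pending; pending now {c=11, d=4})
ROLLBACK at op 8 discards: ['d']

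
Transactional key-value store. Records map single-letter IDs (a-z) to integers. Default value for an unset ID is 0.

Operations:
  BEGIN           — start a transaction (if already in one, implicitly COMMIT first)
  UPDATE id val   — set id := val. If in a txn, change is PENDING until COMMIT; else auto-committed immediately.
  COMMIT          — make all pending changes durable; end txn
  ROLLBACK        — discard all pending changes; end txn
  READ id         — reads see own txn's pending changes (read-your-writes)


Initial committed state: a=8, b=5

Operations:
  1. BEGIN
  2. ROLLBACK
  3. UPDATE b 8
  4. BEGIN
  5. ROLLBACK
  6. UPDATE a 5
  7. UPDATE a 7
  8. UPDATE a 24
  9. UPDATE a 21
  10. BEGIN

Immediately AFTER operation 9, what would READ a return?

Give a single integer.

Initial committed: {a=8, b=5}
Op 1: BEGIN: in_txn=True, pending={}
Op 2: ROLLBACK: discarded pending []; in_txn=False
Op 3: UPDATE b=8 (auto-commit; committed b=8)
Op 4: BEGIN: in_txn=True, pending={}
Op 5: ROLLBACK: discarded pending []; in_txn=False
Op 6: UPDATE a=5 (auto-commit; committed a=5)
Op 7: UPDATE a=7 (auto-commit; committed a=7)
Op 8: UPDATE a=24 (auto-commit; committed a=24)
Op 9: UPDATE a=21 (auto-commit; committed a=21)
After op 9: visible(a) = 21 (pending={}, committed={a=21, b=8})

Answer: 21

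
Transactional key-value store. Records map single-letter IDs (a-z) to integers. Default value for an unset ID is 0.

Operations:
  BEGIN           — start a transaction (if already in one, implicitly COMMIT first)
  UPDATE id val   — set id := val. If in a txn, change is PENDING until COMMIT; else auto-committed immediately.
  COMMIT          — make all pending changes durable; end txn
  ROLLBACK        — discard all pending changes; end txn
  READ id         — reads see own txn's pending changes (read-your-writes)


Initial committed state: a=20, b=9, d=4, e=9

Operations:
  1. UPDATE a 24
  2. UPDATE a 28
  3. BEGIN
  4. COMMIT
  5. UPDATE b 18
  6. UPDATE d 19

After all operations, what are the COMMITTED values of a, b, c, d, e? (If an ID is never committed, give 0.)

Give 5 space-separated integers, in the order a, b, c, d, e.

Answer: 28 18 0 19 9

Derivation:
Initial committed: {a=20, b=9, d=4, e=9}
Op 1: UPDATE a=24 (auto-commit; committed a=24)
Op 2: UPDATE a=28 (auto-commit; committed a=28)
Op 3: BEGIN: in_txn=True, pending={}
Op 4: COMMIT: merged [] into committed; committed now {a=28, b=9, d=4, e=9}
Op 5: UPDATE b=18 (auto-commit; committed b=18)
Op 6: UPDATE d=19 (auto-commit; committed d=19)
Final committed: {a=28, b=18, d=19, e=9}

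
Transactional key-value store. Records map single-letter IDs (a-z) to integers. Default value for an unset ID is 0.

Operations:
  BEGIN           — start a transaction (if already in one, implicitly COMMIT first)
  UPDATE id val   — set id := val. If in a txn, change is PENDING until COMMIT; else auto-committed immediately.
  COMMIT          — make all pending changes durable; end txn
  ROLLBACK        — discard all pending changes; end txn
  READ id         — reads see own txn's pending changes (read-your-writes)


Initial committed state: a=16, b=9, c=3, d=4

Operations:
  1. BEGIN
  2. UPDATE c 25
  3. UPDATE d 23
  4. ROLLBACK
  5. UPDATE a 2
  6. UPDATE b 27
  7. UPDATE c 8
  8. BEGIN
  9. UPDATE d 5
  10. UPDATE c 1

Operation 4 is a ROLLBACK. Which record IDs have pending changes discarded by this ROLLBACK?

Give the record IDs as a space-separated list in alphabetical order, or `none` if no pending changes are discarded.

Initial committed: {a=16, b=9, c=3, d=4}
Op 1: BEGIN: in_txn=True, pending={}
Op 2: UPDATE c=25 (pending; pending now {c=25})
Op 3: UPDATE d=23 (pending; pending now {c=25, d=23})
Op 4: ROLLBACK: discarded pending ['c', 'd']; in_txn=False
Op 5: UPDATE a=2 (auto-commit; committed a=2)
Op 6: UPDATE b=27 (auto-commit; committed b=27)
Op 7: UPDATE c=8 (auto-commit; committed c=8)
Op 8: BEGIN: in_txn=True, pending={}
Op 9: UPDATE d=5 (pending; pending now {d=5})
Op 10: UPDATE c=1 (pending; pending now {c=1, d=5})
ROLLBACK at op 4 discards: ['c', 'd']

Answer: c d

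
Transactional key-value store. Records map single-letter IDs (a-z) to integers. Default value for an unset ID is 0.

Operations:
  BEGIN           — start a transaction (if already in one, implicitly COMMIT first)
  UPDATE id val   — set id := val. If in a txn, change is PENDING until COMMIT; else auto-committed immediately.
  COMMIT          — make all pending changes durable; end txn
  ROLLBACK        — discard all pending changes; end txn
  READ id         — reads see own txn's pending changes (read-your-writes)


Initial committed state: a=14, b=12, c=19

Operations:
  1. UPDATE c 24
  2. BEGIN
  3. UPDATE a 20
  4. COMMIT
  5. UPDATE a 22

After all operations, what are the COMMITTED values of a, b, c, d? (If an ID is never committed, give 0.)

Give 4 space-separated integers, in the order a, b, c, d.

Initial committed: {a=14, b=12, c=19}
Op 1: UPDATE c=24 (auto-commit; committed c=24)
Op 2: BEGIN: in_txn=True, pending={}
Op 3: UPDATE a=20 (pending; pending now {a=20})
Op 4: COMMIT: merged ['a'] into committed; committed now {a=20, b=12, c=24}
Op 5: UPDATE a=22 (auto-commit; committed a=22)
Final committed: {a=22, b=12, c=24}

Answer: 22 12 24 0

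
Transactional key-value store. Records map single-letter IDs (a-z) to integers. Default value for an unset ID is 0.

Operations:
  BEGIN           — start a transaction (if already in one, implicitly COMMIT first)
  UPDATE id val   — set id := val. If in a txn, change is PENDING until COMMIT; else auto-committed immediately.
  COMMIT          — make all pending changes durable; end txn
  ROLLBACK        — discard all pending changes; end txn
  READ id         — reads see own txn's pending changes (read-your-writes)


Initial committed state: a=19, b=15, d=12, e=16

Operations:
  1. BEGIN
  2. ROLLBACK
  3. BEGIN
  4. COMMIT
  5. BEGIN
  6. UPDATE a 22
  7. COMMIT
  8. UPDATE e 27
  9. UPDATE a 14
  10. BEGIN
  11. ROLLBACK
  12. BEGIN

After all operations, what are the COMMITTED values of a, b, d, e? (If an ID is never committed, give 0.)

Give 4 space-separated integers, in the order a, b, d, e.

Initial committed: {a=19, b=15, d=12, e=16}
Op 1: BEGIN: in_txn=True, pending={}
Op 2: ROLLBACK: discarded pending []; in_txn=False
Op 3: BEGIN: in_txn=True, pending={}
Op 4: COMMIT: merged [] into committed; committed now {a=19, b=15, d=12, e=16}
Op 5: BEGIN: in_txn=True, pending={}
Op 6: UPDATE a=22 (pending; pending now {a=22})
Op 7: COMMIT: merged ['a'] into committed; committed now {a=22, b=15, d=12, e=16}
Op 8: UPDATE e=27 (auto-commit; committed e=27)
Op 9: UPDATE a=14 (auto-commit; committed a=14)
Op 10: BEGIN: in_txn=True, pending={}
Op 11: ROLLBACK: discarded pending []; in_txn=False
Op 12: BEGIN: in_txn=True, pending={}
Final committed: {a=14, b=15, d=12, e=27}

Answer: 14 15 12 27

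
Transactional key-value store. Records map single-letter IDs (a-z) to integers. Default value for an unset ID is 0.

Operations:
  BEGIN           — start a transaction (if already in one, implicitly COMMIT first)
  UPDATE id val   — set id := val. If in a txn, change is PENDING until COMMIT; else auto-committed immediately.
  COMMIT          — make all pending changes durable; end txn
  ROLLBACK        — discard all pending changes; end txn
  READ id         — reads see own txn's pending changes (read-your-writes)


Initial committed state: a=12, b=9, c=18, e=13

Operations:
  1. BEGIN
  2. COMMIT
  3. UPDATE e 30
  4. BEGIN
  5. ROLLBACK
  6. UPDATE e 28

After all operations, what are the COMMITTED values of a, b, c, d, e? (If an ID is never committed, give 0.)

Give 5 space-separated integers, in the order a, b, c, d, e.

Initial committed: {a=12, b=9, c=18, e=13}
Op 1: BEGIN: in_txn=True, pending={}
Op 2: COMMIT: merged [] into committed; committed now {a=12, b=9, c=18, e=13}
Op 3: UPDATE e=30 (auto-commit; committed e=30)
Op 4: BEGIN: in_txn=True, pending={}
Op 5: ROLLBACK: discarded pending []; in_txn=False
Op 6: UPDATE e=28 (auto-commit; committed e=28)
Final committed: {a=12, b=9, c=18, e=28}

Answer: 12 9 18 0 28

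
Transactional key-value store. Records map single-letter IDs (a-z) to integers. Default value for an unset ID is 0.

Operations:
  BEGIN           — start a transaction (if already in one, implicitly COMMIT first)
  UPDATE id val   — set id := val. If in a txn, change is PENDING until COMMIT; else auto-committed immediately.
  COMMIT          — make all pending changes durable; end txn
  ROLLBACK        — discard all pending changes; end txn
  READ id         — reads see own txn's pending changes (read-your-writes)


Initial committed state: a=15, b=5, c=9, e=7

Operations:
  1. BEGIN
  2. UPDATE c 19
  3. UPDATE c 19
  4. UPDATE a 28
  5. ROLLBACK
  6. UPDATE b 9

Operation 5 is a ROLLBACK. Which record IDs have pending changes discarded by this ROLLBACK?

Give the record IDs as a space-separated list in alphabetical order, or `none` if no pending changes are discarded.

Answer: a c

Derivation:
Initial committed: {a=15, b=5, c=9, e=7}
Op 1: BEGIN: in_txn=True, pending={}
Op 2: UPDATE c=19 (pending; pending now {c=19})
Op 3: UPDATE c=19 (pending; pending now {c=19})
Op 4: UPDATE a=28 (pending; pending now {a=28, c=19})
Op 5: ROLLBACK: discarded pending ['a', 'c']; in_txn=False
Op 6: UPDATE b=9 (auto-commit; committed b=9)
ROLLBACK at op 5 discards: ['a', 'c']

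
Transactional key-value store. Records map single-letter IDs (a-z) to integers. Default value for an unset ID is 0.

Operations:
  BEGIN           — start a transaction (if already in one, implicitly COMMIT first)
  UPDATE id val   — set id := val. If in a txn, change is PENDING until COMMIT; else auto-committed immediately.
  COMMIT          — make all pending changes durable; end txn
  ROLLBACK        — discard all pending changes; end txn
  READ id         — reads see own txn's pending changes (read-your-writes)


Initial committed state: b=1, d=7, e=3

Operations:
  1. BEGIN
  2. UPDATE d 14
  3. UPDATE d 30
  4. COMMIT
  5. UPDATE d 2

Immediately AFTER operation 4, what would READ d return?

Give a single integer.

Answer: 30

Derivation:
Initial committed: {b=1, d=7, e=3}
Op 1: BEGIN: in_txn=True, pending={}
Op 2: UPDATE d=14 (pending; pending now {d=14})
Op 3: UPDATE d=30 (pending; pending now {d=30})
Op 4: COMMIT: merged ['d'] into committed; committed now {b=1, d=30, e=3}
After op 4: visible(d) = 30 (pending={}, committed={b=1, d=30, e=3})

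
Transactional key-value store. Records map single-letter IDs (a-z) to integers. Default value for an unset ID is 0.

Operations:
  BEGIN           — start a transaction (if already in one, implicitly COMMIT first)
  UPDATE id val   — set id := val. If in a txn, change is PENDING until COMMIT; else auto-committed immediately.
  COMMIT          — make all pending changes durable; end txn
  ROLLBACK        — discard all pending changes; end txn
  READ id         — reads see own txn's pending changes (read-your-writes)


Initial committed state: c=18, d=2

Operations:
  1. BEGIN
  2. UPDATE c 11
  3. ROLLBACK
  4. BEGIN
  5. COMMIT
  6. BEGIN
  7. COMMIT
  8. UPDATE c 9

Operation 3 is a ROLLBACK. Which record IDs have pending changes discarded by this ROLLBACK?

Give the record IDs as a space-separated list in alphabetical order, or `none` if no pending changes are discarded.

Initial committed: {c=18, d=2}
Op 1: BEGIN: in_txn=True, pending={}
Op 2: UPDATE c=11 (pending; pending now {c=11})
Op 3: ROLLBACK: discarded pending ['c']; in_txn=False
Op 4: BEGIN: in_txn=True, pending={}
Op 5: COMMIT: merged [] into committed; committed now {c=18, d=2}
Op 6: BEGIN: in_txn=True, pending={}
Op 7: COMMIT: merged [] into committed; committed now {c=18, d=2}
Op 8: UPDATE c=9 (auto-commit; committed c=9)
ROLLBACK at op 3 discards: ['c']

Answer: c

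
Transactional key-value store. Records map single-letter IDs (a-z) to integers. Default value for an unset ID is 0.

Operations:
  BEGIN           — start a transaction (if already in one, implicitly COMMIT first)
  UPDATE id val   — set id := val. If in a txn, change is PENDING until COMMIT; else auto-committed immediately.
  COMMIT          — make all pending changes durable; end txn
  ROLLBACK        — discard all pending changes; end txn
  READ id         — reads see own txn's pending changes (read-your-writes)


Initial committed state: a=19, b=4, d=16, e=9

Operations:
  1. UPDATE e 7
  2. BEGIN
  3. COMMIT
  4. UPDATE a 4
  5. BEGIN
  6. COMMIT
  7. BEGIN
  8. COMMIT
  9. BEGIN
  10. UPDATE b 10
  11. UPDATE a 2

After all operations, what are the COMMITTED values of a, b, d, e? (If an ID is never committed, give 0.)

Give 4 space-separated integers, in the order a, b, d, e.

Answer: 4 4 16 7

Derivation:
Initial committed: {a=19, b=4, d=16, e=9}
Op 1: UPDATE e=7 (auto-commit; committed e=7)
Op 2: BEGIN: in_txn=True, pending={}
Op 3: COMMIT: merged [] into committed; committed now {a=19, b=4, d=16, e=7}
Op 4: UPDATE a=4 (auto-commit; committed a=4)
Op 5: BEGIN: in_txn=True, pending={}
Op 6: COMMIT: merged [] into committed; committed now {a=4, b=4, d=16, e=7}
Op 7: BEGIN: in_txn=True, pending={}
Op 8: COMMIT: merged [] into committed; committed now {a=4, b=4, d=16, e=7}
Op 9: BEGIN: in_txn=True, pending={}
Op 10: UPDATE b=10 (pending; pending now {b=10})
Op 11: UPDATE a=2 (pending; pending now {a=2, b=10})
Final committed: {a=4, b=4, d=16, e=7}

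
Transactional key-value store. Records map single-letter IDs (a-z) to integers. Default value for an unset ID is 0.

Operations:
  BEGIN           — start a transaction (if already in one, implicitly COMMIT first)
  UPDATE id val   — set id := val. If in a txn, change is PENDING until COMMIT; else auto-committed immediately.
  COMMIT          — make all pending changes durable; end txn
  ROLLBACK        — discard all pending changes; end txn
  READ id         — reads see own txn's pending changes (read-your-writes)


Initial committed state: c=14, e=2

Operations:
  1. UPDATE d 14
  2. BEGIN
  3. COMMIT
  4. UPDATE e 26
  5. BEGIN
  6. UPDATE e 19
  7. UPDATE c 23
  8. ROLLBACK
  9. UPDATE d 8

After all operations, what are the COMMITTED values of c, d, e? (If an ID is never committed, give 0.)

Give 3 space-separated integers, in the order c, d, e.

Initial committed: {c=14, e=2}
Op 1: UPDATE d=14 (auto-commit; committed d=14)
Op 2: BEGIN: in_txn=True, pending={}
Op 3: COMMIT: merged [] into committed; committed now {c=14, d=14, e=2}
Op 4: UPDATE e=26 (auto-commit; committed e=26)
Op 5: BEGIN: in_txn=True, pending={}
Op 6: UPDATE e=19 (pending; pending now {e=19})
Op 7: UPDATE c=23 (pending; pending now {c=23, e=19})
Op 8: ROLLBACK: discarded pending ['c', 'e']; in_txn=False
Op 9: UPDATE d=8 (auto-commit; committed d=8)
Final committed: {c=14, d=8, e=26}

Answer: 14 8 26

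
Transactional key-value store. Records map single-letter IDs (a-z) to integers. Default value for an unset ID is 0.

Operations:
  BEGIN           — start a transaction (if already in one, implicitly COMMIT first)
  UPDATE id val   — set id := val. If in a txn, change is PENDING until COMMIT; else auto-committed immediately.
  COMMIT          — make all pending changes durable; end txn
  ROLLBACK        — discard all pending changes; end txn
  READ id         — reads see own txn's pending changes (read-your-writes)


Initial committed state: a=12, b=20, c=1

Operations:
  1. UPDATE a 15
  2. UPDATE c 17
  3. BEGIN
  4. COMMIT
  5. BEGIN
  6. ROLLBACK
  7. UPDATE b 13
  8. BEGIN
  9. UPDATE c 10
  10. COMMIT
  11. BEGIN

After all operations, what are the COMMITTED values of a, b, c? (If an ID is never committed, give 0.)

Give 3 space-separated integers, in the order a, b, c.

Initial committed: {a=12, b=20, c=1}
Op 1: UPDATE a=15 (auto-commit; committed a=15)
Op 2: UPDATE c=17 (auto-commit; committed c=17)
Op 3: BEGIN: in_txn=True, pending={}
Op 4: COMMIT: merged [] into committed; committed now {a=15, b=20, c=17}
Op 5: BEGIN: in_txn=True, pending={}
Op 6: ROLLBACK: discarded pending []; in_txn=False
Op 7: UPDATE b=13 (auto-commit; committed b=13)
Op 8: BEGIN: in_txn=True, pending={}
Op 9: UPDATE c=10 (pending; pending now {c=10})
Op 10: COMMIT: merged ['c'] into committed; committed now {a=15, b=13, c=10}
Op 11: BEGIN: in_txn=True, pending={}
Final committed: {a=15, b=13, c=10}

Answer: 15 13 10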